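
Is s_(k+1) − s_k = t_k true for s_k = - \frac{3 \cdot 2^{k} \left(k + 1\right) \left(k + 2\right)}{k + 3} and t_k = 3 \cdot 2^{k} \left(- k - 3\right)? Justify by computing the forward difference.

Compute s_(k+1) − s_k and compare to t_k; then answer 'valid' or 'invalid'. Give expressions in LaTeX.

s_(k+1) = -6*2**k*(k + 2)*(k + 3)/(k + 4)
s_(k+1) − s_k = 3*2**k*(-k**3 - 9*k**2 - 28*k - 28)/(k**2 + 7*k + 12)
(s_(k+1) − s_k) − t_k = 3*2**k*(k**2 + 5*k + 8)/(k**2 + 7*k + 12)

Invalid: residual \frac{3 \cdot 2^{k} \left(k^{2} + 5 k + 8\right)}{k^{2} + 7 k + 12} ≠ 0.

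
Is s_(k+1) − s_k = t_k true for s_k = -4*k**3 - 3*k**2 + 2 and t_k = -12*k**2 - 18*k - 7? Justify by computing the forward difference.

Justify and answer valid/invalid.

s_(k+1) = -4*(k + 1)**3 - 3*(k + 1)**2 + 2
s_(k+1) − s_k = -12*k**2 - 18*k - 7
(s_(k+1) − s_k) − t_k = 0

Valid: the claim telescopes to t_k.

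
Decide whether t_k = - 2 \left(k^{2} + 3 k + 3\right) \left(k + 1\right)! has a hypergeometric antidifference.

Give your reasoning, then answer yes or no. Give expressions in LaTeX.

Yes. s_k = - 2 \left(k + 1\right) \left(k + 1\right)!.

Ratio r(k) = (k + 2)*(3*k + (k + 1)**2 + 6)/(k**2 + 3*k + 3).
So A=k + 2 and B=1, with C=k**2 + 3*k + 3.
Set up (k + 2)·f(k+1) − (1)·f(k) − (k**2 + 3*k + 3) = 0.
From deg A=1, deg B=0, deg C=2: d=1.
Solve for f: f(k) = k + 1 (degree 1 ≤ 1).
R(k) = B(k−1)·f(k)/C(k) = (k + 1)/(k**2 + 3*k + 3); s_k = R·t_k = -2*(k + 1)*factorial(k + 1).
Verify: -2*(k**2 + 3*k + 3)*factorial(k + 1) matches t_k.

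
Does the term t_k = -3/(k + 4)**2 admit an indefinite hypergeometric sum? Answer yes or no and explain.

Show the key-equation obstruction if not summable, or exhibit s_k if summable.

No — key equation has no polynomial f.

The ratio is (k + 4)**2/(k + 5)**2.
A = k**2 + 8*k + 16, B = k**2 + 10*k + 25, C = 1.
Need (k**2 + 8*k + 16)·f(k+1) − (k**2 + 8*k + 16)·f(k) = 1.
From deg A=2, deg B=2, deg C=0: d=0.
f = c0 ⇒ A·f(k+1) − B(k−1)·f(k) − C = -1. The system {-1 = 0} is inconsistent; no antidifference.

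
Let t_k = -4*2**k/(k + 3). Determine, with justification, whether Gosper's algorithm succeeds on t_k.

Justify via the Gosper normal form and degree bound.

t_(k+1)/t_k = 2*(k + 3)/(k + 4).
So A=2*k + 6 and B=k + 4, with C=1.
Set up (2*k + 6)·f(k+1) − (k + 3)·f(k) − (1) = 0.
Bound: deg f ≤ -1.
d = -1 < 0 ⇒ no nonzero polynomial f; not summable.

No — key equation has no polynomial f.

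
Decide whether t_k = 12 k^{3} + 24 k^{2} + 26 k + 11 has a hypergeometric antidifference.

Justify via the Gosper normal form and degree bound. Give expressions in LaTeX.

t_(k+1)/t_k = (12*k**3 + 60*k**2 + 110*k + 73)/(12*k**3 + 24*k**2 + 26*k + 11).
Take A(k)=1, B(k)=1, C(k)=k**3 + 2*k**2 + 13*k/6 + 11/12.
Need (1)·f(k+1) − (1)·f(k) = k**3 + 2*k**2 + 13*k/6 + 11/12.
From deg A=0, deg B=0, deg C=3: d=4.
Coefficient equations give f(k) = k*(3*k**3 + 2*k**2 + 4*k + 2)/12.
Get s_k = R·t_k = k*(3*k**3 + 2*k**2 + 4*k + 2) with R(k) = B(k−1)f(k)/C(k) = k*(3*k**3 + 2*k**2 + 4*k + 2)/(12*k**3 + 24*k**2 + 26*k + 11).
s_(k+1) − s_k = 12*k**3 + 24*k**2 + 26*k + 11 = t_k.

Yes. s_k = k \left(3 k^{3} + 2 k^{2} + 4 k + 2\right).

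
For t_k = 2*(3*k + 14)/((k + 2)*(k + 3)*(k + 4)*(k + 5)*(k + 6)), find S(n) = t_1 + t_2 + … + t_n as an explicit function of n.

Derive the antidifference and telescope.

Compute t_(k+1)/t_k: get (k + 2)*(3*k + 17)/((k + 7)*(3*k + 14)).
Factor: A=k + 2; B=k + 7; C=k + 14/3.
Set up (k + 2)·f(k+1) − (k + 6)·f(k) − (k + 14/3) = 0.
d = 4 from the (1,1,1) case.
Solving with deg f ≤ 4: f(k) = k*(k + 4)*(k**2 + 10*k + 31)/90.
So s_k = (B(k−1)f/C)·t_k = (k*(k + 4)*(k + 6)*(k**2 + 10*k + 31)/(30*(3*k + 14)))·t_k = k*(k**2 + 10*k + 31)/(15*(k**3 + 10*k**2 + 31*k + 30)).
Verify: 2*(3*k + 14)/(k**5 + 20*k**4 + 155*k**3 + 580*k**2 + 1044*k + 720) matches t_k.
Σ_(k=1)^n t_k = s_(n+1) − s_(1) = ((n**3 + 13*n**2 + 54*n + 42)/(15*(n**3 + 13*n**2 + 54*n + 72))) − (7/180), i.e. n*(n**2 + 13*n + 54)/(36*(n**3 + 13*n**2 + 54*n + 72)).

S(n) = n*(n**2 + 13*n + 54)/(36*(n**3 + 13*n**2 + 54*n + 72))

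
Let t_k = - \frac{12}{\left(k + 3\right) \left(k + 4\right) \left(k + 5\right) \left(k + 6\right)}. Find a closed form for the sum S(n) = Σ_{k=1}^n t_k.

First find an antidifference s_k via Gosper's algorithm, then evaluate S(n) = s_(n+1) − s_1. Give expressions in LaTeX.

r(k) = (k + 3)/(k + 7) after simplifying.
A = k + 3, B = k + 7, C = 1.
Solve (k + 3)·f(k+1) − (k + 6)·f(k) = 1.
d = 3 from the (1,1,0) case.
Solving with deg f ≤ 3: f(k) = k*(k**2 + 12*k + 47)/180.
R(k) = B(k−1)·f(k)/C(k) = k*(k + 6)*(k**2 + 12*k + 47)/180; s_k = R·t_k = k*(-k**2 - 12*k - 47)/(15*(k + 3)*(k + 4)*(k + 5)).
s_(k+1) − s_k = -12/(k**4 + 18*k**3 + 119*k**2 + 342*k + 360) = t_k.
s_(n+1) = (-n**3 - 15*n**2 - 74*n - 60)/(15*(n**3 + 15*n**2 + 74*n + 120)) and s_(1) = -1/30, so S(n) = n*(-n**2 - 15*n - 74)/(30*(n**3 + 15*n**2 + 74*n + 120)).

S(n) = \frac{n \left(- n^{2} - 15 n - 74\right)}{30 \left(n^{3} + 15 n^{2} + 74 n + 120\right)}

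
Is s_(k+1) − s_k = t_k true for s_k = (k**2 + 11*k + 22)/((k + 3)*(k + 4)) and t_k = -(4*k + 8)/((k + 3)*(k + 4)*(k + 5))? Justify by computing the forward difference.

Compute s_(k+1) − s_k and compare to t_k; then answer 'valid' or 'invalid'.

valid (s_(k+1) − s_k reduces to t_k)

s_(k+1) = (11*k + (k + 1)**2 + 33)/((k + 4)*(k + 5))
s_(k+1) − s_k = 4*(-k - 2)/(k**3 + 12*k**2 + 47*k + 60)
(s_(k+1) − s_k) − t_k = 0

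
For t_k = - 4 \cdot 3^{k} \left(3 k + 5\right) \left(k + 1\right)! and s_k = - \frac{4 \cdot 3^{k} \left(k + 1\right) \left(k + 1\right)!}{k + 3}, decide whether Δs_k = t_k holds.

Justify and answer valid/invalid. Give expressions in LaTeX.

Invalid: residual \frac{8 \cdot 3^{k} \left(3 k^{2} + 14 k + 14\right) \left(k + 1\right)!}{\left(k + 3\right) \left(k + 4\right)} ≠ 0.

s_(k+1) = -12*3**k*(k + 2)*factorial(k + 2)/(k + 4)
s_(k+1) − s_k = -4*3**k*(3*k**3 + 20*k**2 + 43*k + 32)*factorial(k + 1)/((k + 3)*(k + 4))
(s_(k+1) − s_k) − t_k = 8*3**k*(3*k**2 + 14*k + 14)*factorial(k + 1)/((k + 3)*(k + 4))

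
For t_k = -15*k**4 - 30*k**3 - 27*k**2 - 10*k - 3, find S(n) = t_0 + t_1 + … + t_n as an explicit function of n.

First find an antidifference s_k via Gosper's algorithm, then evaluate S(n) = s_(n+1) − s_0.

S(n) = -3*n**5 - 15*n**4 - 29*n**3 - 26*n**2 - 12*n - 3

Step 1: r(k) = (15*k**4 + 90*k**3 + 207*k**2 + 214*k + 85)/(15*k**4 + 30*k**3 + 27*k**2 + 10*k + 3).
A = 1, B = 1, C = k**4 + 2*k**3 + 9*k**2/5 + 2*k/3 + 1/5.
Need (1)·f(k+1) − (1)·f(k) = k**4 + 2*k**3 + 9*k**2/5 + 2*k/3 + 1/5.
Degrees (0,0,4) ⇒ d ≤ 5.
Solve for f: f(k) = k*(3*k**4 - k**2 - k + 2)/15 (degree 5 ≤ 5).
R(k) = B(k−1)·f(k)/C(k) = k*(3*k**4 - k**2 - k + 2)/(15*k**4 + 30*k**3 + 27*k**2 + 10*k + 3); s_k = R·t_k = k*(-3*k**4 + k**2 + k - 2).
Verify: -15*k**4 - 30*k**3 - 27*k**2 - 10*k - 3 matches t_k.
s_(n+1) = -3*n**5 - 15*n**4 - 29*n**3 - 26*n**2 - 12*n - 3 and s_(0) = 0, so S(n) = -3*n**5 - 15*n**4 - 29*n**3 - 26*n**2 - 12*n - 3.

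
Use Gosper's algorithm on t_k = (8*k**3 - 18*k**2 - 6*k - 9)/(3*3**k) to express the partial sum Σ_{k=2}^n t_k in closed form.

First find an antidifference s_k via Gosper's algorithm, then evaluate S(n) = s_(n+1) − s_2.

Compute t_(k+1)/t_k: get (8*k**3 + 6*k**2 - 18*k - 25)/(3*(8*k**3 - 18*k**2 - 6*k - 9)).
Gosper form: A/B · C(k+1)/C(k) with A=1/3, B=1, C=k**3 - 9*k**2/4 - 3*k/4 - 9/8.
Solve (1/3)·f(k+1) − (1)·f(k) = k**3 - 9*k**2/4 - 3*k/4 - 9/8.
Degrees (0,0,3) ⇒ d ≤ 3.
Coefficient equations give f(k) = -3*(4*k**3 - 3*k**2 - 4)/8.
R(k) = B(k−1)·f(k)/C(k) = -3*(4*k**3 - 3*k**2 - 4)/(8*k**3 - 18*k**2 - 6*k - 9); s_k = R·t_k = (-4*k**3 + 3*k**2 + 4)/3**k.
s_(k+1) − s_k = (8*k**3 - 18*k**2 - 6*k - 9)/(3*3**k) = t_k.
s_(n+1) = 3**(-n - 1)*(-4*n**3 - 9*n**2 - 6*n + 3) and s_(2) = -16/9, so S(n) = 3**(-n - 2)*(16*3**n - 12*n**3 - 27*n**2 - 18*n + 9).

S(n) = 3**(-n - 2)*(16*3**n - 12*n**3 - 27*n**2 - 18*n + 9)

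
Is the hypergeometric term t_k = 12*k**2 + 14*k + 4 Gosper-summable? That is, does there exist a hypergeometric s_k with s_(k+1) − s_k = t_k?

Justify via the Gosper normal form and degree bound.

Step 1: r(k) = (6*k**2 + 19*k + 15)/(6*k**2 + 7*k + 2).
Factor: A=1; B=1; C=k**2 + 7*k/6 + 1/3.
f must satisfy (1)·f(k+1) − (1)·f(k) = k**2 + 7*k/6 + 1/3.
From deg A=0, deg B=0, deg C=2: d=3.
Solve for f: f(k) = k*(4*k**2 + k - 1)/12 (degree 3 ≤ 3).
Certificate R = B(k−1)f/C = k*(4*k**2 + k - 1)/(2*(2*k + 1)*(3*k + 2)) gives s_k = k*(4*k**2 + k - 1).
Δs = 12*k**2 + 14*k + 4, as required.

Yes. s_k = k*(4*k**2 + k - 1).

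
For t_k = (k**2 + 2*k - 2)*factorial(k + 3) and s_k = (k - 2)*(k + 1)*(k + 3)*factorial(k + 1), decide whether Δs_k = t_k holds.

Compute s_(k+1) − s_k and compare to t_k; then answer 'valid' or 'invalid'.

Invalid: residual -(k + 1)*(k**2 + 3*k - 2)*factorial(k + 1) ≠ 0.

s_(k+1) = (k - 1)*(k + 2)*(k + 4)*factorial(k + 2)
s_(k+1) − s_k = (k**4 + 6*k**3 + 10*k**2 + k - 10)*factorial(k + 1)
(s_(k+1) − s_k) − t_k = -(k + 1)*(k**2 + 3*k - 2)*factorial(k + 1)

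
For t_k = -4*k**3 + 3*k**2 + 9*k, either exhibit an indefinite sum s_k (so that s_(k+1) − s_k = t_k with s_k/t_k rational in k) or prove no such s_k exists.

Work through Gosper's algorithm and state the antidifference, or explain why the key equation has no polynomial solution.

t_(k+1)/t_k = (4*k**3 + 9*k**2 - 3*k - 8)/(k*(4*k**2 - 3*k - 9)).
Normal form (A,B,C) = (1, 1, k**3 - 3*k**2/4 - 9*k/4).
Key eq: (1)·f(k+1) = (1)·f(k) + (k**3 - 3*k**2/4 - 9*k/4).
Degrees (0,0,3) ⇒ d ≤ 4.
Solving with deg f ≤ 4: f(k) = k*(k - 1)*(k**2 - 2*k - 4)/4.
Get s_k = R·t_k = k*(-k**3 + 3*k**2 + 2*k - 4) with R(k) = B(k−1)f(k)/C(k) = (k - 1)*(k**2 - 2*k - 4)/(4*k**2 - 3*k - 9).
s_(k+1) − s_k = k*(-4*k**2 + 3*k + 9) = t_k.

s_k = k*(-k**3 + 3*k**2 + 2*k - 4)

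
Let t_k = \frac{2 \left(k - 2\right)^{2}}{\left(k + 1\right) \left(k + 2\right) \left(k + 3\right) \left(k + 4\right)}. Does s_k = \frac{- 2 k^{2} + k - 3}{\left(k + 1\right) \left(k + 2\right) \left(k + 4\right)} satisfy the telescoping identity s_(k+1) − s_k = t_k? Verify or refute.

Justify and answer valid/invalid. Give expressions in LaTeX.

Invalid: residual \frac{- 4 k^{2} + 9 k - 11}{k^{5} + 15 k^{4} + 85 k^{3} + 225 k^{2} + 274 k + 120} ≠ 0.

s_(k+1) = (k - 2*(k + 1)**2 - 2)/((k + 2)*(k + 3)*(k + 5))
s_(k+1) − s_k = (2*k**3 - 2*k**2 - 23*k + 29)/(k**5 + 15*k**4 + 85*k**3 + 225*k**2 + 274*k + 120)
(s_(k+1) − s_k) − t_k = (-4*k**2 + 9*k - 11)/(k**5 + 15*k**4 + 85*k**3 + 225*k**2 + 274*k + 120)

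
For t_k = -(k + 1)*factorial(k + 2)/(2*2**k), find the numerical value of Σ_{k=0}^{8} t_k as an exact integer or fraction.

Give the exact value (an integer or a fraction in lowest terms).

Step 1: r(k) = (k + 2)*(k + 3)/(2*(k + 1)).
Factor: A=k/2 + 3/2; B=1; C=k + 1.
Solve (k/2 + 3/2)·f(k+1) − (1)·f(k) = k + 1.
From deg A=1, deg B=0, deg C=1: d=0.
Match coefficients ⇒ f(k) = 2.
Certificate R = B(k−1)f/C = 2/(k + 1) gives s_k = -factorial(k + 2)/2**k.
Δs = -(k + 1)*factorial(k + 2)/(2*2**k), as required.
Sum = s_(9) − s_(0); s_(9) = -155925/2, s_(0) = -2 ⇒ -155921/2.

Σ = -155921/2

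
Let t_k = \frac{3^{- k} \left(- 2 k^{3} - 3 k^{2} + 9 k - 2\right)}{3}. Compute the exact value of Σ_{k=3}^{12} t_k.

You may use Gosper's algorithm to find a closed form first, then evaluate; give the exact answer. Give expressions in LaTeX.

The ratio is (2*k**3 + 9*k**2 + 3*k - 2)/(3*(2*k**3 + 3*k**2 - 9*k + 2)).
Gosper form: A/B · C(k+1)/C(k) with A=1/3, B=1, C=k**3 + 3*k**2/2 - 9*k/2 + 1.
f must satisfy (1/3)·f(k+1) − (1)·f(k) = k**3 + 3*k**2/2 - 9*k/2 + 1.
deg f ≤ 3 (via 0,0,3).
Coefficient equations give f(k) = -3*(k**3 + 3*k**2 + 3)/2.
Then R = B(k−1)f/C = -3*(k**3 + 3*k**2 + 3)/(2*k**3 + 3*k**2 - 9*k + 2), so s_k = R(k)·t_k = (k**3 + 3*k**2 + 3)/3**k.
Check: Δs_k = (-2*k**3 - 3*k**2 + 9*k - 2)/(3*3**k). ✓
Telescoping: Σ = s_(13) − s_(3) = 2707/1594323 − (19/9) = -3363086/1594323.

Σ = -3363086/1594323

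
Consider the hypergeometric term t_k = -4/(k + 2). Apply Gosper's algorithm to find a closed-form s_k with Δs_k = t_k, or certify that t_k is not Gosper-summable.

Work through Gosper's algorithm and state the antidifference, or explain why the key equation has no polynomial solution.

none — t_k is not Gosper-summable

t_(k+1)/t_k = (k + 2)/(k + 3).
Gosper form: A/B · C(k+1)/C(k) with A=k + 2, B=k + 3, C=1.
Need (k + 2)·f(k+1) − (k + 2)·f(k) = 1.
Bound: deg f ≤ 0.
Put f(k) = c0: A·f(k+1) − B(k−1)·f(k) − C = -1; need -1 = 0 — inconsistent ⇒ no f, not summable.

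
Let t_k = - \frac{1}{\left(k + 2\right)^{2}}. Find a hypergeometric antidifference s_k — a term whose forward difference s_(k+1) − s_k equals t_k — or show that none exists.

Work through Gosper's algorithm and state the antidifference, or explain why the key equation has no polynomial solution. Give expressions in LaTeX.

no hypergeometric antidifference exists

t_(k+1)/t_k = (k + 2)**2/(k + 3)**2.
Normal form (A,B,C) = (k**2 + 4*k + 4, k**2 + 6*k + 9, 1).
Solve (k**2 + 4*k + 4)·f(k+1) − (k**2 + 4*k + 4)·f(k) = 1.
d = 0 from the (2,2,0) case.
Put f(k) = c0: A·f(k+1) − B(k−1)·f(k) − C = -1; need -1 = 0 — inconsistent ⇒ no f, not summable.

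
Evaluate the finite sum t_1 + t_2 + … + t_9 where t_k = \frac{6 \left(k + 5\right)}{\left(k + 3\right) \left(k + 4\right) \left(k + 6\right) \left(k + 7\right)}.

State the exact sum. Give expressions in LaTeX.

Σ = 135/1456

t_(k+1)/t_k = (k + 3)*(k + 6)**2/((k + 5)**2*(k + 8)).
Factor: A=k + 3; B=k + 8; C=k**2 + 10*k + 25.
Key eq: (k + 3)·f(k+1) = (k + 7)·f(k) + (k**2 + 10*k + 25).
Bound: deg f ≤ 4.
A polynomial solution: f(k) = k*(k + 4)*(k + 5)*(k + 9)/36.
Certificate R = B(k−1)f/C = k*(k + 4)*(k + 7)*(k + 9)/(36*(k + 5)) gives s_k = k*(k + 9)/(6*(k**2 + 9*k + 18)).
Check: Δs_k = 6*(k + 5)/(k**4 + 20*k**3 + 145*k**2 + 450*k + 504). ✓
Sum = s_(10) − s_(1); s_(10) = 95/624, s_(1) = 5/84 ⇒ 135/1456.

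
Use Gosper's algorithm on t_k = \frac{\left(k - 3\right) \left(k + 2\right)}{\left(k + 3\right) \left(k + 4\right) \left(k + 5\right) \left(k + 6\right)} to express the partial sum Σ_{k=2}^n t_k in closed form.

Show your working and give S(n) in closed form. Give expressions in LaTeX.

S(n) = \frac{2 n^{3} - 5 n^{2} - 27 n + 30}{35 \left(n^{3} + 15 n^{2} + 74 n + 120\right)}

r(k) = (k - 2)*(k + 3)**2/((k - 3)*(k + 2)*(k + 7)) after simplifying.
Normal form (A,B,C) = (k + 3, k + 7, k**2 - k - 6).
Set up (k + 3)·f(k+1) − (k + 6)·f(k) − (k**2 - k - 6) = 0.
deg f ≤ 3 (via 1,1,2).
Solving with deg f ≤ 3: f(k) = k*(k**2 - 18*k - 43)/30.
Then R = B(k−1)f/C = k*(k + 6)*(k**2 - 18*k - 43)/(30*(k - 3)*(k + 2)), so s_k = R(k)·t_k = k*(k**2 - 18*k - 43)/(30*(k**3 + 12*k**2 + 47*k + 60)).
Check: Δs_k = (k**2 - k - 6)/(k**4 + 18*k**3 + 119*k**2 + 342*k + 360). ✓
Σ_(k=2)^n t_k = s_(n+1) − s_(2) = ((n**3 - 15*n**2 - 76*n - 60)/(30*(n**3 + 15*n**2 + 74*n + 120))) − (-1/42), i.e. (2*n**3 - 5*n**2 - 27*n + 30)/(35*(n**3 + 15*n**2 + 74*n + 120)).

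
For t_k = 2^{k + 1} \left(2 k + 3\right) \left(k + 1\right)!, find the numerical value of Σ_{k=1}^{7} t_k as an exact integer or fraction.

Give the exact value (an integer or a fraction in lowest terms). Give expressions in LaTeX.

The ratio is 2*(k + 2)*(2*k + 5)/(2*k + 3).
Take A(k)=2*k + 4, B(k)=1, C(k)=k + 3/2.
Solve (2*k + 4)·f(k+1) − (1)·f(k) = k + 3/2.
Bound: deg f ≤ 0.
Coefficient equations give f(k) = 1/2.
R(k) = B(k−1)·f(k)/C(k) = 1/(2*k + 3); s_k = R·t_k = 2**(k + 1)*factorial(k + 1).
Δs = 2**(k + 1)*(2*k + 3)*factorial(k + 1), as required.
Sum = s_(8) − s_(1); s_(8) = 185794560, s_(1) = 8 ⇒ 185794552.

Σ = 185794552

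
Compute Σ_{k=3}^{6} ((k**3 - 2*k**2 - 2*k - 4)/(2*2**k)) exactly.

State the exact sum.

Ratio r(k) = (k**3 + k**2 - 3*k - 7)/(2*(k**3 - 2*k**2 - 2*k - 4)).
Factor: A=1/2; B=1; C=k**3 - 2*k**2 - 2*k - 4.
Solve (1/2)·f(k+1) − (1)·f(k) = k**3 - 2*k**2 - 2*k - 4.
From deg A=0, deg B=0, deg C=3: d=3.
Solve for f: f(k) = -2*(k**3 + k**2 + 3*k + 1) (degree 3 ≤ 3).
Get s_k = R·t_k = (-k**3 - k**2 - 3*k - 1)/2**k with R(k) = B(k−1)f(k)/C(k) = -2*(k**3 + k**2 + 3*k + 1)/(k**3 - 2*k**2 - 2*k - 4).
Δs = (k**3 - 2*k**2 - 2*k - 4)/(2*2**k), as required.
Telescoping: Σ = s_(7) − s_(3) = -207/64 − (-23/4) = 161/64.

Σ = 161/64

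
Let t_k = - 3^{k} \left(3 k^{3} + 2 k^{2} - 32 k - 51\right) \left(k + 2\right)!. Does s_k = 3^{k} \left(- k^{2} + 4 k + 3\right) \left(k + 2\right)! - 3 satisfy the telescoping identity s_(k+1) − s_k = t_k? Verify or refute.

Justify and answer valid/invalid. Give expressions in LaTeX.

Valid: the claim telescopes to t_k.

s_(k+1) = 3**(k + 1)*(4*k - (k + 1)**2 + 7)*factorial(k + 3) - 3
s_(k+1) − s_k = -3**k*(3*k**3 + 2*k**2 - 32*k - 51)*factorial(k + 2)
(s_(k+1) − s_k) − t_k = 0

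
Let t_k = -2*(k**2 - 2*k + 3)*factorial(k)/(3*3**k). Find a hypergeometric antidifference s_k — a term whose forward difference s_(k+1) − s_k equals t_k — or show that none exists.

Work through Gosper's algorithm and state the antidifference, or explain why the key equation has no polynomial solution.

s_k = -2*(k - 1)*factorial(k)/3**k

r(k) = (k**3 + k**2 + 2*k + 2)/(3*(k**2 - 2*k + 3)) after simplifying.
Take A(k)=k/3 + 1/3, B(k)=1, C(k)=k**2 - 2*k + 3.
Solve (k/3 + 1/3)·f(k+1) − (1)·f(k) = k**2 - 2*k + 3.
Bound: deg f ≤ 1.
Match coefficients ⇒ f(k) = 3*(k - 1).
Get s_k = R·t_k = -2*(k - 1)*factorial(k)/3**k with R(k) = B(k−1)f(k)/C(k) = 3*(k - 1)/(k**2 - 2*k + 3).
Check: Δs_k = -2*(k**2 - 2*k + 3)*factorial(k)/(3*3**k). ✓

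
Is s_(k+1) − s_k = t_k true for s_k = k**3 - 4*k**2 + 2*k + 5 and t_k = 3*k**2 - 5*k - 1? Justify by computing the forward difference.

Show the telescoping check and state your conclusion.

s_(k+1) = k**3 - k**2 - 3*k + 4
s_(k+1) − s_k = 3*k**2 - 5*k - 1
(s_(k+1) − s_k) − t_k = 0

valid; difference matches t_k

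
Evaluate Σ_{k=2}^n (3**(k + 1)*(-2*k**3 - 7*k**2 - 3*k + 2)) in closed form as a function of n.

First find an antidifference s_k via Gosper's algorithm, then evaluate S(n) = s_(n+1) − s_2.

S(n) = -9*3**n*n**3 - 18*3**n*n**2 - 9*3**n*n + 9*3**n + 81

The ratio is 3*(2*k**3 + 13*k**2 + 23*k + 10)/(2*k**3 + 7*k**2 + 3*k - 2).
Normal form (A,B,C) = (3, 1, k**3 + 7*k**2/2 + 3*k/2 - 1).
Solve (3)·f(k+1) − (1)·f(k) = k**3 + 7*k**2/2 + 3*k/2 - 1.
deg f ≤ 3 (via 0,0,3).
A polynomial solution: f(k) = (k**3 - k**2 - 1)/2.
Then R = B(k−1)f/C = (k**3 - k**2 - 1)/((k + 1)*(2*k**2 + 5*k - 2)), so s_k = R(k)·t_k = 3**(k + 1)*(-k**3 + k**2 + 1).
s_(k+1) − s_k = 3**(k + 1)*(-2*k**3 - 7*k**2 - 3*k + 2) = t_k.
Evaluate: s_(n+1) = 3**(n + 2)*(-n**3 - 2*n**2 - n + 1); subtract s_(2) = -81 ⇒ S(n) = -9*3**n*n**3 - 18*3**n*n**2 - 9*3**n*n + 9*3**n + 81.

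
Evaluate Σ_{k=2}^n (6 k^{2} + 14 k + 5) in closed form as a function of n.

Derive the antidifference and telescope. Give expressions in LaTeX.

Ratio r(k) = (6*k**2 + 26*k + 25)/(6*k**2 + 14*k + 5).
So A=1 and B=1, with C=k**2 + 7*k/3 + 5/6.
Need (1)·f(k+1) − (1)·f(k) = k**2 + 7*k/3 + 5/6.
From deg A=0, deg B=0, deg C=2: d=3.
Solving with deg f ≤ 3: f(k) = k*(2*k**2 + 4*k - 1)/6.
Get s_k = R·t_k = k*(2*k**2 + 4*k - 1) with R(k) = B(k−1)f(k)/C(k) = k*(2*k**2 + 4*k - 1)/(6*k**2 + 14*k + 5).
Check: Δs_k = 6*k**2 + 14*k + 5. ✓
s_(n+1) = 2*n**3 + 10*n**2 + 13*n + 5 and s_(2) = 30, so S(n) = 2*n**3 + 10*n**2 + 13*n - 25.

S(n) = 2 n^{3} + 10 n^{2} + 13 n - 25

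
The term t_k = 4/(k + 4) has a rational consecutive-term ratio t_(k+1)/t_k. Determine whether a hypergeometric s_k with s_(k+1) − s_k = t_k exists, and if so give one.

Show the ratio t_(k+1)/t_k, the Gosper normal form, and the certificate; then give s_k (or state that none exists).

none (Gosper's algorithm certifies no s_k)

r(k) = (k + 4)/(k + 5) after simplifying.
Factor: A=k + 4; B=k + 5; C=1.
Solve (k + 4)·f(k+1) − (k + 4)·f(k) = 1.
deg f ≤ 0 (via 1,1,0).
Write f(k) = c0. Then LHS − RHS = -1, requiring -1 = 0: contradictory. No certificate.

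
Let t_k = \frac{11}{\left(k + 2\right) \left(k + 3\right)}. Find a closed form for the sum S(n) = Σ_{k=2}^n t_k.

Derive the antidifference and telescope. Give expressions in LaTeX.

t_(k+1)/t_k = (k + 2)/(k + 4).
A = k + 2, B = k + 4, C = 1.
Need (k + 2)·f(k+1) − (k + 3)·f(k) = 1.
From deg A=1, deg B=1, deg C=0: d=1.
Coefficient equations give f(k) = k/2.
So s_k = (B(k−1)f/C)·t_k = (k*(k + 3)/2)·t_k = 11*k/(2*(k + 2)).
s_(k+1) − s_k = 11/(k**2 + 5*k + 6) = t_k.
Evaluate: s_(n+1) = 11*(n + 1)/(2*(n + 3)); subtract s_(2) = 11/4 ⇒ S(n) = 11*(n - 1)/(4*(n + 3)).

S(n) = \frac{11 \left(n - 1\right)}{4 \left(n + 3\right)}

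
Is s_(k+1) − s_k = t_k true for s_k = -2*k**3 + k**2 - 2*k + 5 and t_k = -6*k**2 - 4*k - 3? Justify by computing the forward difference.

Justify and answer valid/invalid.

valid (s_(k+1) − s_k reduces to t_k)

s_(k+1) = -2*k**3 - 5*k**2 - 6*k + 2
s_(k+1) − s_k = -6*k**2 - 4*k - 3
(s_(k+1) − s_k) − t_k = 0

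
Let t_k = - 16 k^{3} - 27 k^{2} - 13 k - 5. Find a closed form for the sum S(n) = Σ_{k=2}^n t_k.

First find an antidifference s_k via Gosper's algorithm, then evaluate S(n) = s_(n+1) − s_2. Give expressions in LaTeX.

Compute t_(k+1)/t_k: get (16*k**3 + 75*k**2 + 115*k + 61)/(16*k**3 + 27*k**2 + 13*k + 5).
Normal form (A,B,C) = (1, 1, k**3 + 27*k**2/16 + 13*k/16 + 5/16).
Solve (1)·f(k+1) − (1)·f(k) = k**3 + 27*k**2/16 + 13*k/16 + 5/16.
Bound: deg f ≤ 4.
Solving with deg f ≤ 4: f(k) = k*(4*k**3 + k**2 - 3*k + 3)/16.
Get s_k = R·t_k = k*(-4*k**3 - k**2 + 3*k - 3) with R(k) = B(k−1)f(k)/C(k) = k*(4*k**3 + k**2 - 3*k + 3)/(16*k**3 + 27*k**2 + 13*k + 5).
Verify: -16*k**3 - 27*k**2 - 13*k - 5 matches t_k.
s_(n+1) = -4*n**4 - 17*n**3 - 24*n**2 - 16*n - 5 and s_(2) = -66, so S(n) = -4*n**4 - 17*n**3 - 24*n**2 - 16*n + 61.

S(n) = - 4 n^{4} - 17 n^{3} - 24 n^{2} - 16 n + 61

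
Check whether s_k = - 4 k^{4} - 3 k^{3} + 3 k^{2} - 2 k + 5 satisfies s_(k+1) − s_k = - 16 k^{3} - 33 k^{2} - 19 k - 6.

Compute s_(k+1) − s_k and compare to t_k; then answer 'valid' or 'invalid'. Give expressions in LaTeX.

s_(k+1) = -4*k**4 - 19*k**3 - 30*k**2 - 21*k - 1
s_(k+1) − s_k = -16*k**3 - 33*k**2 - 19*k - 6
(s_(k+1) − s_k) − t_k = 0

valid (s_(k+1) − s_k reduces to t_k)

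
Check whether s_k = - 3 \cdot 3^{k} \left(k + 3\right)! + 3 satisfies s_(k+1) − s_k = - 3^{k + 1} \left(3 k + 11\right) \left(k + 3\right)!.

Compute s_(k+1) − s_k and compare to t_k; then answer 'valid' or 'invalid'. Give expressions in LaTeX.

valid; difference matches t_k

s_(k+1) = -3*3**(k + 1)*factorial(k + 4) + 3
s_(k+1) − s_k = -3**(k + 1)*(3*k + 11)*factorial(k + 3)
(s_(k+1) − s_k) − t_k = 0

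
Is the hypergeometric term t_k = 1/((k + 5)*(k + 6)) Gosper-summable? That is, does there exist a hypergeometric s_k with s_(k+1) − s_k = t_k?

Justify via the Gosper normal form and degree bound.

Yes. s_k = k/(5*(k + 5)).

Compute t_(k+1)/t_k: get (k + 5)/(k + 7).
A = k + 5, B = k + 7, C = 1.
f must satisfy (k + 5)·f(k+1) − (k + 6)·f(k) = 1.
From deg A=1, deg B=1, deg C=0: d=1.
Match coefficients ⇒ f(k) = k/5.
Then R = B(k−1)f/C = k*(k + 6)/5, so s_k = R(k)·t_k = k/(5*(k + 5)).
Δs = 1/(k**2 + 11*k + 30), as required.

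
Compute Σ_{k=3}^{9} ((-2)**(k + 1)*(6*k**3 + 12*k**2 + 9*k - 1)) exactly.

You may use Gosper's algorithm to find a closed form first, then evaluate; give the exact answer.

The ratio is 2*(-6*k**3 - 30*k**2 - 51*k - 26)/(6*k**3 + 12*k**2 + 9*k - 1).
So A=-2 and B=1, with C=k**3 + 2*k**2 + 3*k/2 - 1/6.
Set up (-2)·f(k+1) − (1)·f(k) − (k**3 + 2*k**2 + 3*k/2 - 1/6) = 0.
deg f ≤ 3 (via 0,0,3).
Solve for f: f(k) = -(k - 1)*(2*k**2 + 2*k + 1)/6 (degree 3 ≤ 3).
Get s_k = R·t_k = (-2)**(k + 1)*(-2*k**3 + k + 1) with R(k) = B(k−1)f(k)/C(k) = -(k - 1)*(2*k**2 + 2*k + 1)/(6*k**3 + 12*k**2 + 9*k - 1).
Check: Δs_k = (-2)**(k + 1)*(6*k**3 + 12*k**2 + 9*k - 1). ✓
Σ_(k=3)^(9) t_k = s_(10) − s_(3) = 4073472 − (-800) = 4074272.

Σ = 4074272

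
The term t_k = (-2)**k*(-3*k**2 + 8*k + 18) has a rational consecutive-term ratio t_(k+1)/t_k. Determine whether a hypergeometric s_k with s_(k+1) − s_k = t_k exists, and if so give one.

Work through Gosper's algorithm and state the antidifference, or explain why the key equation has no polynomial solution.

s_k = (-2)**k*(k**2 - 4*k - 4)

The ratio is 2*(-3*k**2 + 2*k + 23)/(3*k**2 - 8*k - 18).
So A=-2 and B=1, with C=k**2 - 8*k/3 - 6.
Set up (-2)·f(k+1) − (1)·f(k) − (k**2 - 8*k/3 - 6) = 0.
From deg A=0, deg B=0, deg C=2: d=2.
Solve for f: f(k) = -(k**2 - 4*k - 4)/3 (degree 2 ≤ 2).
Get s_k = R·t_k = (-2)**k*(k**2 - 4*k - 4) with R(k) = B(k−1)f(k)/C(k) = -(k**2 - 4*k - 4)/(3*k**2 - 8*k - 18).
Δs = (-2)**k*(-3*k**2 + 8*k + 18), as required.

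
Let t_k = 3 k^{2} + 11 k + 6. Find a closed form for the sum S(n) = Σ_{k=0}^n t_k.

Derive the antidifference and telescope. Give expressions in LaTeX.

S(n) = n^{3} + 7 n^{2} + 12 n + 6

The ratio is (3*k**2 + 17*k + 20)/(3*k**2 + 11*k + 6).
So A=1 and B=1, with C=k**2 + 11*k/3 + 2.
Need (1)·f(k+1) − (1)·f(k) = k**2 + 11*k/3 + 2.
d = 3 from the (0,0,2) case.
Solving with deg f ≤ 3: f(k) = k*(k**2 + 4*k + 1)/3.
So s_k = (B(k−1)f/C)·t_k = (k*(k**2 + 4*k + 1)/((k + 3)*(3*k + 2)))·t_k = k*(k**2 + 4*k + 1).
Verify: 3*k**2 + 11*k + 6 matches t_k.
Evaluate: s_(n+1) = n**3 + 7*n**2 + 12*n + 6; subtract s_(0) = 0 ⇒ S(n) = n**3 + 7*n**2 + 12*n + 6.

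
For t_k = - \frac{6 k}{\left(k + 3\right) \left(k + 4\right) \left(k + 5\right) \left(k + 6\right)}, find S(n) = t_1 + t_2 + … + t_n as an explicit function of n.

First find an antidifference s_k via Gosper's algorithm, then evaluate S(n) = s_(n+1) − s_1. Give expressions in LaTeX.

r(k) = (k + 1)*(k + 3)/(k*(k + 7)) after simplifying.
So A=k + 3 and B=k + 7, with C=k.
Need (k + 3)·f(k+1) − (k + 6)·f(k) = k.
deg f ≤ 3 (via 1,1,1).
Solve for f: f(k) = k*(k - 1)*(k + 13)/120 (degree 3 ≤ 3).
Get s_k = R·t_k = k*(-k**2 - 12*k + 13)/(20*(k + 3)*(k + 4)*(k + 5)) with R(k) = B(k−1)f(k)/C(k) = (k - 1)*(k + 6)*(k + 13)/120.
Check: Δs_k = -6*k/(k**4 + 18*k**3 + 119*k**2 + 342*k + 360). ✓
s_(n+1) = n*(-n**2 - 15*n - 14)/(20*(n**3 + 15*n**2 + 74*n + 120)) and s_(1) = 0, so S(n) = n*(-n**2 - 15*n - 14)/(20*(n**3 + 15*n**2 + 74*n + 120)).

S(n) = \frac{n \left(- n^{2} - 15 n - 14\right)}{20 \left(n^{3} + 15 n^{2} + 74 n + 120\right)}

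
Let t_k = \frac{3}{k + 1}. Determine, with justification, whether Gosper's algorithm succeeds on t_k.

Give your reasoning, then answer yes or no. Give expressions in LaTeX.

t_(k+1)/t_k = (k + 1)/(k + 2).
Gosper form: A/B · C(k+1)/C(k) with A=k + 1, B=k + 2, C=1.
Need (k + 1)·f(k+1) − (k + 1)·f(k) = 1.
deg f ≤ 0 (via 1,1,0).
Generic f = c0 gives residual -1; -1 = 0 cannot hold, so t_k is not Gosper-summable.

No — key equation has no polynomial f.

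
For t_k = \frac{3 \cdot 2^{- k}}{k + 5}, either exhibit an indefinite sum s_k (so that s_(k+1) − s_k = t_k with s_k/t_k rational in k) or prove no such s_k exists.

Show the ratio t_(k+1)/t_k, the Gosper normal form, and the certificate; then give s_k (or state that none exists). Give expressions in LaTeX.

Step 1: r(k) = (k + 5)/(2*(k + 6)).
So A=k/2 + 5/2 and B=k + 6, with C=1.
f must satisfy (k/2 + 5/2)·f(k+1) − (k + 5)·f(k) = 1.
deg f ≤ -1 (via 1,1,0).
Bound -1 < 0, so the key equation has no polynomial solution.

not Gosper-summable; s_k does not exist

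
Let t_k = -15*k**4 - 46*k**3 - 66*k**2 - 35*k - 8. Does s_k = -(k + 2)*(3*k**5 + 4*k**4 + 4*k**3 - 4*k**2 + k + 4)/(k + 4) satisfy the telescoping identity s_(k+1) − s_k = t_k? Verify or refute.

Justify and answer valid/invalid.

Invalid: residual 2*(12*k**5 + 102*k**4 + 246*k**3 + 303*k**2 + 147*k + 28)/(k**2 + 9*k + 20) ≠ 0.

s_(k+1) = (-3*k**6 - 28*k**5 - 107*k**4 - 212*k**3 - 222*k**2 - 120*k - 36)/(k + 5)
s_(k+1) − s_k = (-15*k**6 - 157*k**5 - 576*k**4 - 1057*k**3 - 1037*k**2 - 478*k - 104)/(k**2 + 9*k + 20)
(s_(k+1) − s_k) − t_k = 2*(12*k**5 + 102*k**4 + 246*k**3 + 303*k**2 + 147*k + 28)/(k**2 + 9*k + 20)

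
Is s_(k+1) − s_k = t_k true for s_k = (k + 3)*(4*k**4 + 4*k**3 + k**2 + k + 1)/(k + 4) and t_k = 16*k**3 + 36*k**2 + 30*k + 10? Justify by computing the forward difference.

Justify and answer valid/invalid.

s_(k+1) = (k + 4)*(k + 4*(k + 1)**4 + 4*(k + 1)**3 + (k + 1)**2 + 2)/(k + 5)
s_(k+1) − s_k = (16*k**5 + 168*k**4 + 578*k**3 + 827*k**2 + 561*k + 161)/(k**2 + 9*k + 20)
(s_(k+1) − s_k) − t_k = (-12*k**4 - 96*k**3 - 173*k**2 - 129*k - 39)/(k**2 + 9*k + 20)

Invalid: residual (-12*k**4 - 96*k**3 - 173*k**2 - 129*k - 39)/(k**2 + 9*k + 20) ≠ 0.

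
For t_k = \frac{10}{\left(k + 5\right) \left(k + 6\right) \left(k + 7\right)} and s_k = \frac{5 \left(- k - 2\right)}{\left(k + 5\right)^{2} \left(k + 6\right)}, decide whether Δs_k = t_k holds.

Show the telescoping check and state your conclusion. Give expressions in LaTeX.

Invalid: residual \frac{15 \left(- 3 k - 17\right)}{k^{5} + 29 k^{4} + 335 k^{3} + 1927 k^{2} + 5520 k + 6300} ≠ 0.

s_(k+1) = 5*(-k - 3)/((k + 6)**2*(k + 7))
s_(k+1) − s_k = 5*(2*k**2 + 13*k + 9)/(k**5 + 29*k**4 + 335*k**3 + 1927*k**2 + 5520*k + 6300)
(s_(k+1) − s_k) − t_k = 15*(-3*k - 17)/(k**5 + 29*k**4 + 335*k**3 + 1927*k**2 + 5520*k + 6300)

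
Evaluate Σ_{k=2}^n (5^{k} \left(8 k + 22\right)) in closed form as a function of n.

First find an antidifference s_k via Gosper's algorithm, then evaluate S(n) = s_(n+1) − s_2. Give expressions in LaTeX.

S(n) = 10 \cdot 5^{n} n + 25 \cdot 5^{n} - 175

Compute t_(k+1)/t_k: get 5*(4*k + 15)/(4*k + 11).
Factor: A=5; B=1; C=k + 11/4.
Need (5)·f(k+1) − (1)·f(k) = k + 11/4.
Degrees (0,0,1) ⇒ d ≤ 1.
Solve for f: f(k) = (2*k + 3)/8 (degree 1 ≤ 1).
Get s_k = R·t_k = 5**k*(2*k + 3) with R(k) = B(k−1)f(k)/C(k) = (2*k + 3)/(2*(4*k + 11)).
Δs = 5**k*(8*k + 22), as required.
s_(n+1) = 5**(n + 1)*(2*n + 5) and s_(2) = 175, so S(n) = 10*5**n*n + 25*5**n - 175.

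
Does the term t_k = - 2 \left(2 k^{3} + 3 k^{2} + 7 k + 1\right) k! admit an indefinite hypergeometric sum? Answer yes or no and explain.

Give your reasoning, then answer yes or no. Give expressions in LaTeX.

Yes. s_k = - 2 \left(2 k^{2} - k + 2\right) k!.

Step 1: r(k) = (2*k**4 + 11*k**3 + 28*k**2 + 32*k + 13)/(2*k**3 + 3*k**2 + 7*k + 1).
Normal form (A,B,C) = (k + 1, 1, k**3 + 3*k**2/2 + 7*k/2 + 1/2).
Set up (k + 1)·f(k+1) − (1)·f(k) − (k**3 + 3*k**2/2 + 7*k/2 + 1/2) = 0.
From deg A=1, deg B=0, deg C=3: d=2.
Solve for f: f(k) = (2*k**2 - k + 2)/2 (degree 2 ≤ 2).
Get s_k = R·t_k = -2*(2*k**2 - k + 2)*factorial(k) with R(k) = B(k−1)f(k)/C(k) = (2*k**2 - k + 2)/(2*k**3 + 3*k**2 + 7*k + 1).
s_(k+1) − s_k = -2*(2*k**3 + 3*k**2 + 7*k + 1)*factorial(k) = t_k.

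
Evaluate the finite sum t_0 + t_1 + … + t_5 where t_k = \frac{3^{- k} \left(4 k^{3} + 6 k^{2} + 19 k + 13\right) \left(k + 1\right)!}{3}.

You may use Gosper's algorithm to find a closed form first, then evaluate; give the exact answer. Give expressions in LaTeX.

Σ = 86881/81

Ratio r(k) = (4*k**4 + 26*k**3 + 79*k**2 + 128*k + 84)/(3*(4*k**3 + 6*k**2 + 19*k + 13)).
So A=k/3 + 2/3 and B=1, with C=k**3 + 3*k**2/2 + 19*k/4 + 13/4.
Need (k/3 + 2/3)·f(k+1) − (1)·f(k) = k**3 + 3*k**2/2 + 19*k/4 + 13/4.
d = 2 from the (1,0,3) case.
Solve for f: f(k) = 3*(4*k**2 + 2*k - 1)/4 (degree 2 ≤ 2).
R(k) = B(k−1)·f(k)/C(k) = 3*(4*k**2 + 2*k - 1)/(4*k**3 + 6*k**2 + 19*k + 13); s_k = R·t_k = (4*k**2 + 2*k - 1)*factorial(k + 1)/3**k.
s_(k+1) − s_k = (4*k**3 + 6*k**2 + 19*k + 13)*factorial(k + 1)/(3*3**k) = t_k.
Σ_(k=0)^(5) t_k = s_(6) − s_(0) = 86800/81 − (-1) = 86881/81.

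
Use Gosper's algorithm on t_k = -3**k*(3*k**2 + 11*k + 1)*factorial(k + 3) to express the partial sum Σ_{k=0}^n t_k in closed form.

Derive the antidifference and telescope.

S(n) = -3*3**n*n*factorial(n + 4) - 6

Step 1: r(k) = 3*(3*k**3 + 29*k**2 + 83*k + 60)/(3*k**2 + 11*k + 1).
So A=3*k + 12 and B=1, with C=k**2 + 11*k/3 + 1/3.
Solve (3*k + 12)·f(k+1) − (1)·f(k) = k**2 + 11*k/3 + 1/3.
Bound: deg f ≤ 1.
Solving with deg f ≤ 1: f(k) = (k - 1)/3.
Certificate R = B(k−1)f/C = (k - 1)/(3*k**2 + 11*k + 1) gives s_k = -3**k*(k - 1)*factorial(k + 3).
Verify: -3**k*(3*k**2 + 11*k + 1)*factorial(k + 3) matches t_k.
Telescope: S(n) = s_(n+1) − s_(0) = -3**(n + 1)*n*factorial(n + 4) − (6) = -3*3**n*n*factorial(n + 4) - 6.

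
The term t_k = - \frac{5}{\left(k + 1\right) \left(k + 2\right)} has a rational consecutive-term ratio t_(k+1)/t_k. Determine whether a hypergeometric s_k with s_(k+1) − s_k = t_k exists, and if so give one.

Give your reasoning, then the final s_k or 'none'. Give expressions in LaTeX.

s_k = - \frac{5 k}{k + 1}

Ratio r(k) = (k + 1)/(k + 3).
So A=k + 1 and B=k + 3, with C=1.
Solve (k + 1)·f(k+1) − (k + 2)·f(k) = 1.
Bound: deg f ≤ 1.
Solving with deg f ≤ 1: f(k) = k.
Then R = B(k−1)f/C = k*(k + 2), so s_k = R(k)·t_k = -5*k/(k + 1).
Verify: -5/(k**2 + 3*k + 2) matches t_k.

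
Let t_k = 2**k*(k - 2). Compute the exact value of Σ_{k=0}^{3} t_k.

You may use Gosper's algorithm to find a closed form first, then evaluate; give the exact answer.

t_(k+1)/t_k = 2*(k - 1)/(k - 2).
A = 2, B = 1, C = k - 2.
Solve (2)·f(k+1) − (1)·f(k) = k - 2.
d = 1 from the (0,0,1) case.
Match coefficients ⇒ f(k) = k - 4.
Certificate R = B(k−1)f/C = (k - 4)/(k - 2) gives s_k = 2**k*(k - 4).
s_(k+1) − s_k = 2**k*(k - 2) = t_k.
Σ_(k=0)^(3) t_k = s_(4) − s_(0) = 0 − (-4) = 4.

Σ = 4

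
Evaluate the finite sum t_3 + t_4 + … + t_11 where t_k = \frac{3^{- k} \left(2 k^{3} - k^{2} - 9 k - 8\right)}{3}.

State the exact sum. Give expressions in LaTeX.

Σ = 509914/531441

r(k) = (2*k**3 + 5*k**2 - 5*k - 16)/(3*(2*k**3 - k**2 - 9*k - 8)) after simplifying.
Factor: A=1/3; B=1; C=k**3 - k**2/2 - 9*k/2 - 4.
Need (1/3)·f(k+1) − (1)·f(k) = k**3 - k**2/2 - 9*k/2 - 4.
deg f ≤ 3 (via 0,0,3).
Solving with deg f ≤ 3: f(k) = -3*(k**3 + k**2 - 2*k - 4)/2.
Then R = B(k−1)f/C = -3*(k**3 + k**2 - 2*k - 4)/(2*k**3 - k**2 - 9*k - 8), so s_k = R(k)·t_k = (-k**3 - k**2 + 2*k + 4)/3**k.
Check: Δs_k = (2*k**3 - k**2 - 9*k - 8)/(3*3**k). ✓
Telescoping: Σ = s_(12) − s_(3) = -1844/531441 − (-26/27) = 509914/531441.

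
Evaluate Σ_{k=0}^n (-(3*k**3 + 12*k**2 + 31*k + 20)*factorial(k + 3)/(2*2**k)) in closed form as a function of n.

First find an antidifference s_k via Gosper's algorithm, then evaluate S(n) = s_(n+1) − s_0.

S(n) = (48*2**n - 3*n**6*factorial(n) - 36*n**5*factorial(n) - 172*n**4*factorial(n) - 430*n**3*factorial(n) - 617*n**2*factorial(n) - 494*n*factorial(n) - 168*factorial(n))/(2*2**n)

r(k) = (3*k**4 + 33*k**3 + 148*k**2 + 322*k + 264)/(2*(3*k**3 + 12*k**2 + 31*k + 20)) after simplifying.
Gosper form: A/B · C(k+1)/C(k) with A=k/2 + 2, B=1, C=k**3 + 4*k**2 + 31*k/3 + 20/3.
Solve (k/2 + 2)·f(k+1) − (1)·f(k) = k**3 + 4*k**2 + 31*k/3 + 20/3.
Degrees (1,0,3) ⇒ d ≤ 2.
Coefficient equations give f(k) = 2*(3*k**2 + 4)/3.
Certificate R = B(k−1)f/C = 2*(3*k**2 + 4)/(3*k**3 + 12*k**2 + 31*k + 20) gives s_k = -(3*k**2 + 4)*factorial(k + 3)/2**k.
s_(k+1) − s_k = -(3*k**3 + 12*k**2 + 31*k + 20)*factorial(k + 3)/(2*2**k) = t_k.
Evaluate: s_(n+1) = -2**(-n - 1)*(3*n**2 + 6*n + 7)*factorial(n + 4); subtract s_(0) = -24 ⇒ S(n) = (48*2**n - 3*n**6*factorial(n) - 36*n**5*factorial(n) - 172*n**4*factorial(n) - 430*n**3*factorial(n) - 617*n**2*factorial(n) - 494*n*factorial(n) - 168*factorial(n))/(2*2**n).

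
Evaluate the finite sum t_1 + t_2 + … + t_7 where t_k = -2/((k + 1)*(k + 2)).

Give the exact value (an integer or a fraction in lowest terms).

r(k) = (k + 1)/(k + 3) after simplifying.
Normal form (A,B,C) = (k + 1, k + 3, 1).
Key eq: (k + 1)·f(k+1) = (k + 2)·f(k) + (1).
d = 1 from the (1,1,0) case.
Coefficient equations give f(k) = k.
Get s_k = R·t_k = -2*k/(k + 1) with R(k) = B(k−1)f(k)/C(k) = k*(k + 2).
s_(k+1) − s_k = -2/(k**2 + 3*k + 2) = t_k.
Evaluate s at k=8 and k=1: -16/9 and -1; difference -7/9.

Σ = -7/9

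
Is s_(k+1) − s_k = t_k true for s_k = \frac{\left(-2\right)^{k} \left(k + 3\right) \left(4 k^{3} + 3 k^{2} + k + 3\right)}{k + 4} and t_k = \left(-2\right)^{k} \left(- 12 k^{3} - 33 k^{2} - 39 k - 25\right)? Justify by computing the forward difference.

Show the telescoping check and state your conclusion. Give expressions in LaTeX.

Invalid: residual \frac{\left(-2\right)^{k} \left(12 k^{4} + 85 k^{3} + 174 k^{2} + 182 k + 103\right)}{k^{2} + 9 k + 20} ≠ 0.

s_(k+1) = (-2)**(k + 1)*(k + 4)*(k + 4*(k + 1)**3 + 3*(k + 1)**2 + 4)/(k + 5)
s_(k+1) − s_k = (-2)**k*(-12*k**5 - 129*k**4 - 491*k**3 - 862*k**2 - 823*k - 397)/(k**2 + 9*k + 20)
(s_(k+1) − s_k) − t_k = (-2)**k*(12*k**4 + 85*k**3 + 174*k**2 + 182*k + 103)/(k**2 + 9*k + 20)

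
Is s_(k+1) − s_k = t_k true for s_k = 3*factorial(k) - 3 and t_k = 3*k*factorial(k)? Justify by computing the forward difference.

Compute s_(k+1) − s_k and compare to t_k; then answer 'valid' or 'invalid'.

Valid — Δs_k = t_k.

s_(k+1) = 3*factorial(k + 1) - 3
s_(k+1) − s_k = 3*k*factorial(k)
(s_(k+1) − s_k) − t_k = 0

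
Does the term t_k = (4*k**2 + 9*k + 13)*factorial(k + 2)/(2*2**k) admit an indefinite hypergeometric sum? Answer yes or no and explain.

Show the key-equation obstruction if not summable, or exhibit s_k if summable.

The ratio is (k + 3)*(9*k + 4*(k + 1)**2 + 22)/(2*(4*k**2 + 9*k + 13)).
Gosper form: A/B · C(k+1)/C(k) with A=k/2 + 3/2, B=1, C=k**2 + 9*k/4 + 13/4.
f must satisfy (k/2 + 3/2)·f(k+1) − (1)·f(k) = k**2 + 9*k/4 + 13/4.
Degrees (1,0,2) ⇒ d ≤ 1.
Coefficient equations give f(k) = (4*k + 1)/2.
So s_k = (B(k−1)f/C)·t_k = (2*(4*k + 1)/(4*k**2 + 9*k + 13))·t_k = (4*k + 1)*factorial(k + 2)/2**k.
Δs = (4*k**2 + 9*k + 13)*factorial(k + 2)/(2*2**k), as required.

Yes. s_k = (4*k + 1)*factorial(k + 2)/2**k.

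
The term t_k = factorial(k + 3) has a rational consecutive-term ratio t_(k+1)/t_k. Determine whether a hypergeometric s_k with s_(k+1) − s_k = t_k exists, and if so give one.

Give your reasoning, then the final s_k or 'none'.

Compute t_(k+1)/t_k: get k + 4.
Factor: A=k + 4; B=1; C=1.
Solve (k + 4)·f(k+1) − (1)·f(k) = 1.
From deg A=1, deg B=0, deg C=0: d=-1.
d = -1 < 0 ⇒ no nonzero polynomial f; not summable.

not Gosper-summable; s_k does not exist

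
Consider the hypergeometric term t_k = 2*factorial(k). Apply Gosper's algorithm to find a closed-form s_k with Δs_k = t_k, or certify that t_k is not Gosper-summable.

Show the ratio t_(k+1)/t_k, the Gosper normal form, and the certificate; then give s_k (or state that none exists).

none (Gosper's algorithm certifies no s_k)

t_(k+1)/t_k = k + 1.
Normal form (A,B,C) = (k + 1, 1, 1).
Set up (k + 1)·f(k+1) − (1)·f(k) − (1) = 0.
Bound: deg f ≤ -1.
Negative degree bound (-1): no f exists, t_k not Gosper-summable.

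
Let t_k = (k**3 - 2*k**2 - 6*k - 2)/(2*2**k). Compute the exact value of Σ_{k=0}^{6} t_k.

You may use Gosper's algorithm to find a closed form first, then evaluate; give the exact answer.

r(k) = (k**3 + k**2 - 7*k - 9)/(2*(k**3 - 2*k**2 - 6*k - 2)) after simplifying.
Normal form (A,B,C) = (1/2, 1, k**3 - 2*k**2 - 6*k - 2).
Solve (1/2)·f(k+1) − (1)·f(k) = k**3 - 2*k**2 - 6*k - 2.
deg f ≤ 3 (via 0,0,3).
Match coefficients ⇒ f(k) = -2*(k - 1)*(k + 1)**2.
Then R = B(k−1)f/C = -2*(k - 1)*(k + 1)**2/(k**3 - 2*k**2 - 6*k - 2), so s_k = R(k)·t_k = (-k**3 - k**2 + k + 1)/2**k.
s_(k+1) − s_k = (k**3 - 2*k**2 - 6*k - 2)/(2*2**k) = t_k.
Σ_(k=0)^(6) t_k = s_(7) − s_(0) = -3 − (1) = -4.

Σ = -4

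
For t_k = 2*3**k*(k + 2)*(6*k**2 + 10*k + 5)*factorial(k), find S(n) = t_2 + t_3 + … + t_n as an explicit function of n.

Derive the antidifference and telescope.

Step 1: r(k) = 3*(k + 1)*(k + 3)*(10*k + 6*(k + 1)**2 + 15)/((k + 2)*(6*k**2 + 10*k + 5)).
So A=3*k + 3 and B=1, with C=k**3 + 11*k**2/3 + 25*k/6 + 5/3.
Set up (3*k + 3)·f(k+1) − (1)·f(k) − (k**3 + 11*k**2/3 + 25*k/6 + 5/3) = 0.
d = 2 from the (1,0,3) case.
Coefficient equations give f(k) = (2*k**2 + 2*k - 1)/6.
R(k) = B(k−1)·f(k)/C(k) = (2*k**2 + 2*k - 1)/((k + 2)*(6*k**2 + 10*k + 5)); s_k = R·t_k = 2*3**k*(2*k**2 + 2*k - 1)*factorial(k).
Verify: 2*3**k*(k + 2)*(6*k**2 + 10*k + 5)*factorial(k) matches t_k.
Evaluate: s_(n+1) = 6*3**n*(2*n**2 + 6*n + 3)*factorial(n + 1); subtract s_(2) = 396 ⇒ S(n) = 12*3**n*n**3*factorial(n) + 48*3**n*n**2*factorial(n) + 54*3**n*n*factorial(n) + 18*3**n*factorial(n) - 396.

S(n) = 12*3**n*n**3*factorial(n) + 48*3**n*n**2*factorial(n) + 54*3**n*n*factorial(n) + 18*3**n*factorial(n) - 396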